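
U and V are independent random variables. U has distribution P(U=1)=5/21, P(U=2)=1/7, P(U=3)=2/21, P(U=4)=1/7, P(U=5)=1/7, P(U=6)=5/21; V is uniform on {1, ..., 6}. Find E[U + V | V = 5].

179/21

P(V = 5) = 1/6.
Summing (U+V)·P(x,y) over outcomes with V = 5 gives 179/126.
E[U + V | V = 5] = (179/126) / (1/6) = 179/21.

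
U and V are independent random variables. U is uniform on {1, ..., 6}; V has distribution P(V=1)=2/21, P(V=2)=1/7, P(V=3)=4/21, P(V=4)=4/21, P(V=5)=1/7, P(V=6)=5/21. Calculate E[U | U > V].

P(U > V) = 5/14.
Summing U·P(x,y) over outcomes with U > V gives 12/7.
E[U | U > V] = (12/7) / (5/14) = 24/5.

24/5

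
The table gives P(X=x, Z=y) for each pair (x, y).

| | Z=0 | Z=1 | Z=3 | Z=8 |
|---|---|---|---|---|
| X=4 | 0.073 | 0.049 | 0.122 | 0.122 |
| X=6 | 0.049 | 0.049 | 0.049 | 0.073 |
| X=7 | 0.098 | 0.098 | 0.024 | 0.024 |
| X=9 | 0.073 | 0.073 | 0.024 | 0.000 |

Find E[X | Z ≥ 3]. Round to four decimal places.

P(Z ≥ 3) = 0.438.
Summing X·P(X=x,Z=y) over the conditioning event gives 2.260.
E[X | Z ≥ 3] = (2.260) / (0.438) = 5.1598.

5.1598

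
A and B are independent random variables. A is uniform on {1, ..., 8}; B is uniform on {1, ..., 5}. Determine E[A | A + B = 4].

Outcomes with A + B = 4: (1,3), (2,2), (3,1), each with probability 1/40.
E[A | A + B = 4] = (1 + 2 + 3) / 3 = 2.

2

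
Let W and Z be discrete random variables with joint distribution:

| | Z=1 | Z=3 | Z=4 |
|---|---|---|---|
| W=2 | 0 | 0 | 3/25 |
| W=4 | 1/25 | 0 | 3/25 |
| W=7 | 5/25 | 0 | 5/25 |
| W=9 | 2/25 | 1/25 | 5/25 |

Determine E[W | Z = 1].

57/8

P(Z = 1) = 8/25.
Σ W·P over the event = 4·(1/25) + 7·(5/25) + 9·(2/25) = 57/25.
E[W | Z = 1] = (57/25) / (8/25) = 57/8.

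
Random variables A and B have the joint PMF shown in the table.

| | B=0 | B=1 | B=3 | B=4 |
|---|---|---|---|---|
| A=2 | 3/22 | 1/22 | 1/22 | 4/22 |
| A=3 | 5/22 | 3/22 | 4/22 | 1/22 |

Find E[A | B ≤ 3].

P(B ≤ 3) = 17/22.
Summing A·P(A=x,B=y) over the conditioning event gives 23/11.
E[A | B ≤ 3] = (23/11) / (17/22) = 46/17.

46/17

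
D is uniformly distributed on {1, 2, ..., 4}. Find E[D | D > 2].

Given D > 2, D is equally likely to be any of {3, 4}.
E[D | D > 2] = (3 + 4) / 2 = 7/2.

7/2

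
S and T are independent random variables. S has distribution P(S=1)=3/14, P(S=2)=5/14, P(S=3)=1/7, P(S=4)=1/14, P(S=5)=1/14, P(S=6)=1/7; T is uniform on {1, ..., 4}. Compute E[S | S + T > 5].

17/4

P(S + T > 5) = 3/7.
Summing S·P(x,y) over outcomes with S + T > 5 gives 51/28.
E[S | S + T > 5] = (51/28) / (3/7) = 17/4.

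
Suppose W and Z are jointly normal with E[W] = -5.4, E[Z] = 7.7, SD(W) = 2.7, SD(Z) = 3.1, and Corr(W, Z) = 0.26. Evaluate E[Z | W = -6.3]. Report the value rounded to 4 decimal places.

E[Z | W=x] = μ_Z + ρ(σ_Z/σ_W)(x − μ_W) for jointly normal variables.
E[Z | W=-6.3] = 7.7 + (0.26)·(3.1/2.7)·(-6.3 − (-5.4)) = 7.7 + (0.29852)·(-0.9) = 7.4313.

7.4313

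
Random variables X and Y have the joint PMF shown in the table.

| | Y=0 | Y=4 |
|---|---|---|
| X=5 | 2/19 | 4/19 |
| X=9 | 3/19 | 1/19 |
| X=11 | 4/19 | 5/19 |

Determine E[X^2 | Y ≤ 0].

P(Y ≤ 0) = 9/19.
Summing X^2·P(X=x,Y=y) over the conditioning event gives 777/19.
E[X^2 | Y ≤ 0] = (777/19) / (9/19) = 259/3.

259/3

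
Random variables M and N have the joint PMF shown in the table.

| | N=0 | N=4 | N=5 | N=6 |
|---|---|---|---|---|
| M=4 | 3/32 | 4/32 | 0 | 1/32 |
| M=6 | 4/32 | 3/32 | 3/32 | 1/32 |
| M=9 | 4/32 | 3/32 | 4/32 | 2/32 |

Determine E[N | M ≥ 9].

44/13

P(M ≥ 9) = 13/32.
Σ N·P over the event = 0·(4/32) + 4·(3/32) + 5·(4/32) + 6·(2/32) = 11/8.
E[N | M ≥ 9] = (11/8) / (13/32) = 44/13.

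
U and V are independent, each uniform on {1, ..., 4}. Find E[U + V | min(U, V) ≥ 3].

7

Outcomes with min(U, V) ≥ 3: (3,3), (3,4), (4,3), (4,4), each with probability 1/16.
E[U + V | min(U, V) ≥ 3] = (6 + 7 + 7 + 8) / 4 = 7.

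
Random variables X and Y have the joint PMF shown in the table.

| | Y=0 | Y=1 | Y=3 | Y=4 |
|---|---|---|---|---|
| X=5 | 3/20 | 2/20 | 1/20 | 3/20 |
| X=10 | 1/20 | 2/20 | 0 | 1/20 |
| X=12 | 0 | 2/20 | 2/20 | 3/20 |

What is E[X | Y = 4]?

P(Y = 4) = 7/20.
Σ X·P over the event = 5·(3/20) + 10·(1/20) + 12·(3/20) = 61/20.
E[X | Y = 4] = (61/20) / (7/20) = 61/7.

61/7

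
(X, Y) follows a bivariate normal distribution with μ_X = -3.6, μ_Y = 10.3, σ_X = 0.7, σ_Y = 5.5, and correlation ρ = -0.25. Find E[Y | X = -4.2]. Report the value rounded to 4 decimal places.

For a bivariate normal, E[Y | X=x] = μ_Y + ρ·(σ_Y/σ_X)·(x − μ_X).
E[Y | X=-4.2] = 10.3 + (-0.25)·(5.5/0.7)·(-4.2 − (-3.6)) = 10.3 + (-1.9643)·(-0.6) = 11.4786.

11.4786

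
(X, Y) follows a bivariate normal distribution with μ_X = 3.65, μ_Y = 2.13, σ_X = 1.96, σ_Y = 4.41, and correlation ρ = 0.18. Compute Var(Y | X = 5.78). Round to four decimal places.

The conditional variance in a bivariate normal is σ_Y²(1 − ρ²), independent of x.
Var(Y | X=5.78) = (4.41)²·(1 − (0.18)²) = 19.4481·0.9676 = 18.8180.

18.8180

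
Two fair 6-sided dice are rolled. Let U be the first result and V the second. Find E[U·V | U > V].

35/3

P(U > V) = 5/12.
Summing UV·P(x,y) over outcomes with U > V gives 175/36.
E[U·V | U > V] = (175/36) / (5/12) = 35/3.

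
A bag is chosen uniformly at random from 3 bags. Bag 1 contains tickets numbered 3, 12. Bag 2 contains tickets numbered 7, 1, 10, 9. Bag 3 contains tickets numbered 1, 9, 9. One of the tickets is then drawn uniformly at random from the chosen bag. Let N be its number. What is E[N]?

E[N | bag 1] = (3+12)/2 = 15/2.
E[N | bag 2] = (7+1+10+9)/4 = 27/4.
E[N | bag 3] = (1+9+9)/3 = 19/3.
By the law of total expectation,
E[N] = (1/3)·(15/2) + (1/3)·(27/4) + (1/3)·(19/3) = 247/36.

247/36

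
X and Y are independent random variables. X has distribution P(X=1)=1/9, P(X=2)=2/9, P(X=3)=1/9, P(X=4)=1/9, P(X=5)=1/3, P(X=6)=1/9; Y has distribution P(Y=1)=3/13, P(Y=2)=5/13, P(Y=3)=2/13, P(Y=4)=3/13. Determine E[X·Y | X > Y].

389/38

P(X > Y) = 76/117.
Summing XY·P(x,y) over outcomes with X > Y gives 778/117.
E[X·Y | X > Y] = (778/117) / (76/117) = 389/38.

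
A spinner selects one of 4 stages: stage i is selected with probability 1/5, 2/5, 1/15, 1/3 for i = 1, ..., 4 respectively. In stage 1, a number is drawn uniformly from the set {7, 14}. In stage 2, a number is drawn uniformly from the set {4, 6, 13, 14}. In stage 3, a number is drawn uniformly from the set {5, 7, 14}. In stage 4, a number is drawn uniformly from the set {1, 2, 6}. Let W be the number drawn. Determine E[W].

E[W | stage 1] = (7+14)/2 = 21/2.
E[W | stage 2] = (4+6+13+14)/4 = 37/4.
E[W | stage 3] = (5+7+14)/3 = 26/3.
E[W | stage 4] = (1+2+6)/3 = 3.
E[W] = (1/5)·(21/2) + (2/5)·(37/4) + (1/15)·(26/3) + (1/3)·(3) = 332/45.

332/45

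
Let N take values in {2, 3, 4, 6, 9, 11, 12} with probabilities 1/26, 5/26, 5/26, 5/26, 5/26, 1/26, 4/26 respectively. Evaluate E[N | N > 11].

12

P(N > 11) = 2/13.
Σ over the event: 12·2/13 = 24/13.
E[N | N > 11] = (24/13) / (2/13) = 12.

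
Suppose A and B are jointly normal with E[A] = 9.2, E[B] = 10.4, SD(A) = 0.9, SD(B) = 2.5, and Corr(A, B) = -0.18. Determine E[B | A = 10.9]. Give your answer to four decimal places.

For a bivariate normal, E[B | A=x] = μ_B + ρ·(σ_B/σ_A)·(x − μ_A).
E[B | A=10.9] = 10.4 + (-0.18)·(2.5/0.9)·(10.9 − (9.2)) = 10.4 + (-0.5)·(1.7) = 9.5500.

9.5500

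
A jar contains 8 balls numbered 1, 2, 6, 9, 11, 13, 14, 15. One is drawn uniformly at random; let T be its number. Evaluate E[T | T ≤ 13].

P(T ≤ 13) = 3/4.
Σ over the event: 1·1/8 + 2·1/8 + 6·1/8 + 9·1/8 + 11·1/8 + 13·1/8 = 21/4.
E[T | T ≤ 13] = (21/4) / (3/4) = 7.

7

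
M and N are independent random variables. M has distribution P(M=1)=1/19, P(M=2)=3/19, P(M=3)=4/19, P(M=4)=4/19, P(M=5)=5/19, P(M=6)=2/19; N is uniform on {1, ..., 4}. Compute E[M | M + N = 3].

7/4

P(M + N = 3) = 1/19.
Summing M·P(x,y) over outcomes with M + N = 3 gives 7/76.
E[M | M + N = 3] = (7/76) / (1/19) = 7/4.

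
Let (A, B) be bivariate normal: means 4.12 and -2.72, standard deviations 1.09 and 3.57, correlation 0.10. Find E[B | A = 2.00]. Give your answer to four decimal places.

E[B | A=x] = μ_B + ρ(σ_B/σ_A)(x − μ_A) for jointly normal variables.
E[B | A=2.00] = -2.72 + (0.10)·(3.57/1.09)·(2.00 − (4.12)) = -2.72 + (0.32752)·(-2.12) = -3.4143.

-3.4143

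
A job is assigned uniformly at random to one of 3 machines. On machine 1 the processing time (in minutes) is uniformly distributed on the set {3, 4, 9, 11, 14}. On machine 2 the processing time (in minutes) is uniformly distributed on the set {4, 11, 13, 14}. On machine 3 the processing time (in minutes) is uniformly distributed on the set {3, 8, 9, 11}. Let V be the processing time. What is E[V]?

E[V | machine 1] = (3+4+9+11+14)/5 = 41/5.
E[V | machine 2] = (4+11+13+14)/4 = 21/2.
E[V | machine 3] = (3+8+9+11)/4 = 31/4.
By the law of total expectation,
E[V] = (1/3)·(41/5) + (1/3)·(21/2) + (1/3)·(31/4) = 529/60.

529/60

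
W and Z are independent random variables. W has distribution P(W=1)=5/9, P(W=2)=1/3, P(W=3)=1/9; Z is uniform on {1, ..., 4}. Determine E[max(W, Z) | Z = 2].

19/9

P(Z = 2) = 1/4.
Summing max(W,Z)·P(x,y) over outcomes with Z = 2 gives 19/36.
E[max(W, Z) | Z = 2] = (19/36) / (1/4) = 19/9.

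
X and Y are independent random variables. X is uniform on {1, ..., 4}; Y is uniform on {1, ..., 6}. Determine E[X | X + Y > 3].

P(X + Y > 3) = 7/8.
Summing X·P(x,y) over outcomes with X + Y > 3 gives 7/3.
E[X | X + Y > 3] = (7/3) / (7/8) = 8/3.

8/3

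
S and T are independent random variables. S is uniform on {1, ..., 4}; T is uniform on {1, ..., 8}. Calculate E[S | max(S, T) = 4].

P(max(S, T) = 4) = 7/32.
Summing S·P(x,y) over outcomes with max(S, T) = 4 gives 11/16.
E[S | max(S, T) = 4] = (11/16) / (7/32) = 22/7.

22/7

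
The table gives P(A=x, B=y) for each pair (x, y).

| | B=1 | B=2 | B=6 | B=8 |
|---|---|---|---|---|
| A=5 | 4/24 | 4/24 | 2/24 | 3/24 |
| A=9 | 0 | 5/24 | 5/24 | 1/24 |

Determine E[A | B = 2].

65/9

P(B = 2) = 3/8.
Σ A·P over the event = 5·(4/24) + 9·(5/24) = 65/24.
E[A | B = 2] = (65/24) / (3/8) = 65/9.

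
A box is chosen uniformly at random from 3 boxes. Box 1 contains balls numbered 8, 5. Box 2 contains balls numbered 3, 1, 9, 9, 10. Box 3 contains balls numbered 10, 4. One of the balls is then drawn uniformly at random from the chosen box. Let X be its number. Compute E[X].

199/30

E[X | box 1] = (8+5)/2 = 13/2.
E[X | box 2] = (3+1+9+9+10)/5 = 32/5.
E[X | box 3] = (10+4)/2 = 7.
By the law of total expectation,
E[X] = (1/3)·(13/2) + (1/3)·(32/5) + (1/3)·(7) = 199/30.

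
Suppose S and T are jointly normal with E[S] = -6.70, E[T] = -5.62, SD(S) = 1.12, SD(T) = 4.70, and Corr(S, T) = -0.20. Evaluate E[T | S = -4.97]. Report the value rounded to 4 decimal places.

The regression of T on S has slope ρ·σ_T/σ_S and passes through (μ_S, μ_T).
E[T | S=-4.97] = -5.62 + (-0.20)·(4.70/1.12)·(-4.97 − (-6.70)) = -5.62 + (-0.83929)·(1.73) = -7.0720.

-7.0720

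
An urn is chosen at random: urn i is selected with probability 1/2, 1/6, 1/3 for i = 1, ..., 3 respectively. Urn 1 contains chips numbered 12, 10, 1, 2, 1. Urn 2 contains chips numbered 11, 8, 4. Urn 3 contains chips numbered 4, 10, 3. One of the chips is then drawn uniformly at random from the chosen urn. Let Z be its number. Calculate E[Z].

E[Z | urn 1] = (12+10+1+2+1)/5 = 26/5.
E[Z | urn 2] = (11+8+4)/3 = 23/3.
E[Z | urn 3] = (4+10+3)/3 = 17/3.
E[Z] = (1/2)·(26/5) + (1/6)·(23/3) + (1/3)·(17/3) = 173/30.

173/30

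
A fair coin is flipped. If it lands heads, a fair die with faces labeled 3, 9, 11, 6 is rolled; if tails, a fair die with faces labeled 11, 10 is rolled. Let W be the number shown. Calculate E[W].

71/8

E[W | heads] = (3+9+11+6)/4 = 29/4.
E[W | tails] = (11+10)/2 = 21/2.
E[W] = (1/2)·(29/4) + (1/2)·(21/2) = 71/8.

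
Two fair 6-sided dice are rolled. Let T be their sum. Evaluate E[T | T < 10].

94/15

P(T < 10) = 5/6.
Σ over the event: 2·1/36 + 3·1/18 + 4·1/12 + 5·1/9 + 6·5/36 + 7·1/6 + 8·5/36 + 9·1/9 = 47/9.
E[T | T < 10] = (47/9) / (5/6) = 94/15.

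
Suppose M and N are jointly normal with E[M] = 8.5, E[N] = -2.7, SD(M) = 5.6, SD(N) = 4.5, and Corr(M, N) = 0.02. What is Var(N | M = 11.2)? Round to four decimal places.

20.2419

The conditional variance in a bivariate normal is σ_N²(1 − ρ²), independent of x.
Var(N | M=11.2) = (4.5)²·(1 − (0.02)²) = 20.25·0.9996 = 20.2419.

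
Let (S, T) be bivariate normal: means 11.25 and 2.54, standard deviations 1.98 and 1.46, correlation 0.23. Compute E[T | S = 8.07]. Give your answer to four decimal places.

2.0007

For a bivariate normal, E[T | S=x] = μ_T + ρ·(σ_T/σ_S)·(x − μ_S).
E[T | S=8.07] = 2.54 + (0.23)·(1.46/1.98)·(8.07 − (11.25)) = 2.54 + (0.1696)·(-3.18) = 2.0007.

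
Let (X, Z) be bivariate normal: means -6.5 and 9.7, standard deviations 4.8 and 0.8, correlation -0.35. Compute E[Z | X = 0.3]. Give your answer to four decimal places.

9.3033

The regression of Z on X has slope ρ·σ_Z/σ_X and passes through (μ_X, μ_Z).
E[Z | X=0.3] = 9.7 + (-0.35)·(0.8/4.8)·(0.3 − (-6.5)) = 9.7 + (-0.058333)·(6.8) = 9.3033.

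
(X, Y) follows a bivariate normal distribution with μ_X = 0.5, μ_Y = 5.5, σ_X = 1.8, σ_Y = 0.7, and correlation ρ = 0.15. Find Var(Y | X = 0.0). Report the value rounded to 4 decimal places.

For a bivariate normal, Var(Y | X=x) = σ_Y²(1 − ρ²).
Var(Y | X=0.0) = (0.7)²·(1 − (0.15)²) = 0.49·0.9775 = 0.4790.

0.4790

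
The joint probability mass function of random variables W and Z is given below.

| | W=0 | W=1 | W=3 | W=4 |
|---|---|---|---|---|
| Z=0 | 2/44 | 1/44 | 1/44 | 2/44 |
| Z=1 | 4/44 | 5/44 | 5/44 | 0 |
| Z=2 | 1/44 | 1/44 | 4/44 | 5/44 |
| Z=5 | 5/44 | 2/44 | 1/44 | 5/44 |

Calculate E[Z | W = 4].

P(W = 4) = 3/11.
Summing Z·P(W=x,Z=y) over the conditioning event gives 35/44.
E[Z | W = 4] = (35/44) / (3/11) = 35/12.

35/12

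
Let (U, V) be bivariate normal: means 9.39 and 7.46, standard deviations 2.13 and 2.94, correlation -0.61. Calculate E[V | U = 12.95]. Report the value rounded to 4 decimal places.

4.4626

The regression of V on U has slope ρ·σ_V/σ_U and passes through (μ_U, μ_V).
E[V | U=12.95] = 7.46 + (-0.61)·(2.94/2.13)·(12.95 − (9.39)) = 7.46 + (-0.84197)·(3.56) = 4.4626.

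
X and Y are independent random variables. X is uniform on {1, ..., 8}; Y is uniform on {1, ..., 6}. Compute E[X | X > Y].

160/27

P(X > Y) = 9/16.
Summing X·P(x,y) over outcomes with X > Y gives 10/3.
E[X | X > Y] = (10/3) / (9/16) = 160/27.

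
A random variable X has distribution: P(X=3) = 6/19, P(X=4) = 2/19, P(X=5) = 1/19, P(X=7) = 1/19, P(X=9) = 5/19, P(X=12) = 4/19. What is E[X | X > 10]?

12

P(X > 10) = 4/19.
Σ over the event: 12·4/19 = 48/19.
E[X | X > 10] = (48/19) / (4/19) = 12.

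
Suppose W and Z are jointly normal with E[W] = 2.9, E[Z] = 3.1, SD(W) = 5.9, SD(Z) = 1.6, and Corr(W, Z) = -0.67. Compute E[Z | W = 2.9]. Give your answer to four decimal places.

3.1000

For a bivariate normal, E[Z | W=x] = μ_Z + ρ·(σ_Z/σ_W)·(x − μ_W).
E[Z | W=2.9] = 3.1 + (-0.67)·(1.6/5.9)·(2.9 − (2.9)) = 3.1 + (-0.18169)·(0) = 3.1000.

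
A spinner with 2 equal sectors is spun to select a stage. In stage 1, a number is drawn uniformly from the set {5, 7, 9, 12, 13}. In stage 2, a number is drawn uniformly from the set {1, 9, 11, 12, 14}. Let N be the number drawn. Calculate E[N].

93/10

E[N | stage 1] = (5+7+9+12+13)/5 = 46/5.
E[N | stage 2] = (1+9+11+12+14)/5 = 47/5.
E[N] = (1/2)·(46/5) + (1/2)·(47/5) = 93/10.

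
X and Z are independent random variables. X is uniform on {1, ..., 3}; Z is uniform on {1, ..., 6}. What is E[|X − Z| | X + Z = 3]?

Outcomes with X + Z = 3: (1,2), (2,1), each with probability 1/18.
E[|X − Z| | X + Z = 3] = (1 + 1) / 2 = 1.

1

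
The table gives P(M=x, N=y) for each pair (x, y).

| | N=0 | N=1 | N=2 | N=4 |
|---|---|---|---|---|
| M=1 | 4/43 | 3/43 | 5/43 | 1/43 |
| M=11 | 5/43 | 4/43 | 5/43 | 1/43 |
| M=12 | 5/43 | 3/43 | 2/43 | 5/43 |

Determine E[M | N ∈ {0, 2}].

203/26

P(N ∈ {0, 2}) = 26/43.
Σ M·P over the event = 1·(4/43) + 1·(5/43) + 11·(5/43) + 11·(5/43) + 12·(5/43) + 12·(2/43) = 203/43.
E[M | N ∈ {0, 2}] = (203/43) / (26/43) = 203/26.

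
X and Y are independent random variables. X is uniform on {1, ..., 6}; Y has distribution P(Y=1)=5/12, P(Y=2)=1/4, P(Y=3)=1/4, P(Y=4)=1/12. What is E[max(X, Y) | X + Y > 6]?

P(X + Y > 6) = 1/3.
Summing max(X,Y)·P(x,y) over outcomes with X + Y > 6 gives 127/72.
E[max(X, Y) | X + Y > 6] = (127/72) / (1/3) = 127/24.

127/24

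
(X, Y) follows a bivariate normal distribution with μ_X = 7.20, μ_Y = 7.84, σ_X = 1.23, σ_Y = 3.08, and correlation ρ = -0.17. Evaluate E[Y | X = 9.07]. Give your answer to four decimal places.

The regression of Y on X has slope ρ·σ_Y/σ_X and passes through (μ_X, μ_Y).
E[Y | X=9.07] = 7.84 + (-0.17)·(3.08/1.23)·(9.07 − (7.20)) = 7.84 + (-0.42569)·(1.87) = 7.0440.

7.0440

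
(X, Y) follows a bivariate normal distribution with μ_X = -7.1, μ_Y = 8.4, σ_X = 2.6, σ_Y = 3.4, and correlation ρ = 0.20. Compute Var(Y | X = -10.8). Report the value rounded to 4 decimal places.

11.0976

The conditional variance in a bivariate normal is σ_Y²(1 − ρ²), independent of x.
Var(Y | X=-10.8) = (3.4)²·(1 − (0.20)²) = 11.56·0.96 = 11.0976.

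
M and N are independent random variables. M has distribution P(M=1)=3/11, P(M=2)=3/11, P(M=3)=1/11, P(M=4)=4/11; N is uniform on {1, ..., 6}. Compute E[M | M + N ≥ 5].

P(M + N ≥ 5) = 25/33.
Summing M·P(x,y) over outcomes with M + N ≥ 5 gives 24/11.
E[M | M + N ≥ 5] = (24/11) / (25/33) = 72/25.

72/25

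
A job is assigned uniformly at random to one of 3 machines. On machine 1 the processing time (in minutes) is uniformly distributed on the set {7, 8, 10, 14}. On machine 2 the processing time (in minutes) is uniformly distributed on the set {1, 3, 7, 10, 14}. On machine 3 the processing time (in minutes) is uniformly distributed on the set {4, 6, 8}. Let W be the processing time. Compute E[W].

91/12

E[W | machine 1] = (7+8+10+14)/4 = 39/4.
E[W | machine 2] = (1+3+7+10+14)/5 = 7.
E[W | machine 3] = (4+6+8)/3 = 6.
By the law of total expectation,
E[W] = (1/3)·(39/4) + (1/3)·(7) + (1/3)·(6) = 91/12.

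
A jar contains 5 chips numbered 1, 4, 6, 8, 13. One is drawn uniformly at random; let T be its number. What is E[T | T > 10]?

P(T > 10) = 1/5.
Σ over the event: 13·1/5 = 13/5.
E[T | T > 10] = (13/5) / (1/5) = 13.

13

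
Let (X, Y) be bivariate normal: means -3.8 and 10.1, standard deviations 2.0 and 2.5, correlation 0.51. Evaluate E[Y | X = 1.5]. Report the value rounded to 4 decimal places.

13.4788

The regression of Y on X has slope ρ·σ_Y/σ_X and passes through (μ_X, μ_Y).
E[Y | X=1.5] = 10.1 + (0.51)·(2.5/2.0)·(1.5 − (-3.8)) = 10.1 + (0.6375)·(5.3) = 13.4788.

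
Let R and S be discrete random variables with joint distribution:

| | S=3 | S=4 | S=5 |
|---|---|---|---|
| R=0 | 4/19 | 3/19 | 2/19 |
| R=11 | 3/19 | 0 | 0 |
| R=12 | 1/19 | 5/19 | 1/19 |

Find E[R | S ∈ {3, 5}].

57/11

P(S ∈ {3, 5}) = 11/19.
Summing R·P(R=x,S=y) over the conditioning event gives 3.
E[R | S ∈ {3, 5}] = (3) / (11/19) = 57/11.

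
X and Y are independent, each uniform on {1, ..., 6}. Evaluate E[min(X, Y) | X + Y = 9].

7/2

Outcomes with X + Y = 9: (3,6), (4,5), (5,4), (6,3), each with probability 1/36.
E[min(X, Y) | X + Y = 9] = (3 + 4 + 4 + 3) / 4 = 7/2.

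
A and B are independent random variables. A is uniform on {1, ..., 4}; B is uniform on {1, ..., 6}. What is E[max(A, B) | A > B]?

10/3

Outcomes with A > B: (2,1), (3,1), (3,2), (4,1), (4,2), (4,3), each with probability 1/24.
E[max(A, B) | A > B] = (2 + 3 + 3 + 4 + 4 + 4) / 6 = 10/3.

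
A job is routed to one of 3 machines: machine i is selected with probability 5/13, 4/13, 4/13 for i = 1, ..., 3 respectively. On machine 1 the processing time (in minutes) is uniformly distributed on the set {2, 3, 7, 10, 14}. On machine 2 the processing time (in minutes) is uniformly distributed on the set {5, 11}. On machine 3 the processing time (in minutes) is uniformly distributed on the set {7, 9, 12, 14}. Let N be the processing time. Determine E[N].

E[N | machine 1] = (2+3+7+10+14)/5 = 36/5.
E[N | machine 2] = (5+11)/2 = 8.
E[N | machine 3] = (7+9+12+14)/4 = 21/2.
E[N] = (5/13)·(36/5) + (4/13)·(8) + (4/13)·(21/2) = 110/13.

110/13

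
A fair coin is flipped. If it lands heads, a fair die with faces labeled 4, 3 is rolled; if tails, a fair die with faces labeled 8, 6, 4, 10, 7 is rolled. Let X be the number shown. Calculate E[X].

E[X | heads] = (4+3)/2 = 7/2.
E[X | tails] = (8+6+4+10+7)/5 = 7.
By the law of total expectation,
E[X] = (1/2)·(7/2) + (1/2)·(7) = 21/4.

21/4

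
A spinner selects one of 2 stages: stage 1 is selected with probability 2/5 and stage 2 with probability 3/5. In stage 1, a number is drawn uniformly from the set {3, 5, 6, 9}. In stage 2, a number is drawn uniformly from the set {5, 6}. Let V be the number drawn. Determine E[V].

28/5

E[V | stage 1] = (3+5+6+9)/4 = 23/4.
E[V | stage 2] = (5+6)/2 = 11/2.
E[V] = (2/5)·(23/4) + (3/5)·(11/2) = 28/5.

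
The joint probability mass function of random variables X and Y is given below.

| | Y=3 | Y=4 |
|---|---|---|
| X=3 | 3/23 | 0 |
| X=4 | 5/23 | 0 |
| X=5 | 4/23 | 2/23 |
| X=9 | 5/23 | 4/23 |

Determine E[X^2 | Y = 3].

36

P(Y = 3) = 17/23.
Σ X^2·P over the event = 9·(3/23) + 16·(5/23) + 25·(4/23) + 81·(5/23) = 612/23.
E[X^2 | Y = 3] = (612/23) / (17/23) = 36.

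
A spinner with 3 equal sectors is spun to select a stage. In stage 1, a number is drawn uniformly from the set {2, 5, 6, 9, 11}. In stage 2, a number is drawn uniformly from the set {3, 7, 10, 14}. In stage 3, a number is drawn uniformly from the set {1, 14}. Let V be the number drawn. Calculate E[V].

113/15

E[V | stage 1] = (2+5+6+9+11)/5 = 33/5.
E[V | stage 2] = (3+7+10+14)/4 = 17/2.
E[V | stage 3] = (1+14)/2 = 15/2.
E[V] = (1/3)·(33/5) + (1/3)·(17/2) + (1/3)·(15/2) = 113/15.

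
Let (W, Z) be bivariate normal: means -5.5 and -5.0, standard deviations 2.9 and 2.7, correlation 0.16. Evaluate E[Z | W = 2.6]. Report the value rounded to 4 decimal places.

The regression of Z on W has slope ρ·σ_Z/σ_W and passes through (μ_W, μ_Z).
E[Z | W=2.6] = -5.0 + (0.16)·(2.7/2.9)·(2.6 − (-5.5)) = -5.0 + (0.148966)·(8.1) = -3.7934.

-3.7934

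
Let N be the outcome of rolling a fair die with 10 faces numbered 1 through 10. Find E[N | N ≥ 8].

Given N ≥ 8, N is equally likely to be any of {8, 9, 10}.
E[N | N ≥ 8] = (8 + 9 + 10) / 3 = 9.

9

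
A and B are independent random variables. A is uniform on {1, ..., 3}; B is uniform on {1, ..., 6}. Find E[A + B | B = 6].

8

Outcomes with B = 6: (1,6), (2,6), (3,6), each with probability 1/18.
E[A + B | B = 6] = (7 + 8 + 9) / 3 = 8.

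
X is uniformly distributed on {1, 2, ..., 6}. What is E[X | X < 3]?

Given X < 3, X is equally likely to be any of {1, 2}.
E[X | X < 3] = (1 + 2) / 2 = 3/2.

3/2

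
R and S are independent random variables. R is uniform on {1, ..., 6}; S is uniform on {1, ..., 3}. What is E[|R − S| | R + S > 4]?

P(R + S > 4) = 2/3.
Summing |R−S|·P(x,y) over outcomes with R + S > 4 gives 29/18.
E[|R − S| | R + S > 4] = (29/18) / (2/3) = 29/12.

29/12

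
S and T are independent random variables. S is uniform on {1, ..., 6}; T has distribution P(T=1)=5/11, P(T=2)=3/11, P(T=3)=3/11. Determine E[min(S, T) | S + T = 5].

17/11

P(S + T = 5) = 1/6.
Summing min(S,T)·P(x,y) over outcomes with S + T = 5 gives 17/66.
E[min(S, T) | S + T = 5] = (17/66) / (1/6) = 17/11.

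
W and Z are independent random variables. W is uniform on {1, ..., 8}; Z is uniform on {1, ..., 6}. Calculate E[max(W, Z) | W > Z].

P(W > Z) = 9/16.
Summing max(W,Z)·P(x,y) over outcomes with W > Z gives 10/3.
E[max(W, Z) | W > Z] = (10/3) / (9/16) = 160/27.

160/27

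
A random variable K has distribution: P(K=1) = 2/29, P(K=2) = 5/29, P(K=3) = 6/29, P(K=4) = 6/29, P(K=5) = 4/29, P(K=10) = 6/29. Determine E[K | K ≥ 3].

61/11

P(K ≥ 3) = 22/29.
Σ over the event: 3·6/29 + 4·6/29 + 5·4/29 + 10·6/29 = 122/29.
E[K | K ≥ 3] = (122/29) / (22/29) = 61/11.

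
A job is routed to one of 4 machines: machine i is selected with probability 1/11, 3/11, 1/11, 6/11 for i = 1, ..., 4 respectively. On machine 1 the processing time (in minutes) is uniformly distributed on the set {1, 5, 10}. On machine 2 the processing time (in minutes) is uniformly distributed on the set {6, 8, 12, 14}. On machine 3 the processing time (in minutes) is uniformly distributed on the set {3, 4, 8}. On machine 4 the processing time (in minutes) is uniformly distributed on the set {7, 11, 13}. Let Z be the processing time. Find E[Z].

E[Z | machine 1] = (1+5+10)/3 = 16/3.
E[Z | machine 2] = (6+8+12+14)/4 = 10.
E[Z | machine 3] = (3+4+8)/3 = 5.
E[Z | machine 4] = (7+11+13)/3 = 31/3.
By the law of total expectation,
E[Z] = (1/11)·(16/3) + (3/11)·(10) + (1/11)·(5) + (6/11)·(31/3) = 307/33.

307/33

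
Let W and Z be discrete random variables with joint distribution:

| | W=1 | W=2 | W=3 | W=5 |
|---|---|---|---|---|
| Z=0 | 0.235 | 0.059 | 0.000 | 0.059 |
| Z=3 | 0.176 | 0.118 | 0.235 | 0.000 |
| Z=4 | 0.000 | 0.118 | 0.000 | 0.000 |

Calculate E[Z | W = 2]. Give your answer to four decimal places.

P(W = 2) = 0.295.
Σ Z·P over the event = 0·(0.059) + 3·(0.118) + 4·(0.118) = 0.826.
E[Z | W = 2] = (0.826) / (0.295) = 2.8000.

2.8000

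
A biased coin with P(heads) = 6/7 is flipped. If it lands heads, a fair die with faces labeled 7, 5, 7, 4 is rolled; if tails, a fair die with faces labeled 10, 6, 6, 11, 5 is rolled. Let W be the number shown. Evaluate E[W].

E[W | heads] = (7+5+7+4)/4 = 23/4.
E[W | tails] = (10+6+6+11+5)/5 = 38/5.
By the law of total expectation,
E[W] = (6/7)·(23/4) + (1/7)·(38/5) = 421/70.

421/70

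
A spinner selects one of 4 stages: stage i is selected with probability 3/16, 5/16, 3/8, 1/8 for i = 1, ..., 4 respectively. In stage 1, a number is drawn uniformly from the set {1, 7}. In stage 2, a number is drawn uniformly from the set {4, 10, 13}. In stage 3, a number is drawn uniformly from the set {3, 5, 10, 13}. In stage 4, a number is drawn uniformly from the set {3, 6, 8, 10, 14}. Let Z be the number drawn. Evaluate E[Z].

1199/160

E[Z | stage 1] = (1+7)/2 = 4.
E[Z | stage 2] = (4+10+13)/3 = 9.
E[Z | stage 3] = (3+5+10+13)/4 = 31/4.
E[Z | stage 4] = (3+6+8+10+14)/5 = 41/5.
E[Z] = (3/16)·(4) + (5/16)·(9) + (3/8)·(31/4) + (1/8)·(41/5) = 1199/160.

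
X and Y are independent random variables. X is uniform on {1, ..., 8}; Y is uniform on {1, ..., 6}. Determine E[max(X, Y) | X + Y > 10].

P(X + Y > 10) = 5/24.
Summing max(X,Y)·P(x,y) over outcomes with X + Y > 10 gives 71/48.
E[max(X, Y) | X + Y > 10] = (71/48) / (5/24) = 71/10.

71/10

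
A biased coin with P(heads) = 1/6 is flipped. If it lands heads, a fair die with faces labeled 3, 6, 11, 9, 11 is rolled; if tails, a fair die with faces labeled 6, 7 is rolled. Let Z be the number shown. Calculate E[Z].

E[Z | heads] = (3+6+11+9+11)/5 = 8.
E[Z | tails] = (6+7)/2 = 13/2.
By the law of total expectation,
E[Z] = (1/6)·(8) + (5/6)·(13/2) = 27/4.

27/4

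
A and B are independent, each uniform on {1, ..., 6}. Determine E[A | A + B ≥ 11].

17/3

Outcomes with A + B ≥ 11: (5,6), (6,5), (6,6), each with probability 1/36.
E[A | A + B ≥ 11] = (5 + 6 + 6) / 3 = 17/3.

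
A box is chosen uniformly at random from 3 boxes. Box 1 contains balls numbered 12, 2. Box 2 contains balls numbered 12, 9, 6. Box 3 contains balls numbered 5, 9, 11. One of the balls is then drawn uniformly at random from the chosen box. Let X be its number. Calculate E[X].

E[X | box 1] = (12+2)/2 = 7.
E[X | box 2] = (12+9+6)/3 = 9.
E[X | box 3] = (5+9+11)/3 = 25/3.
By the law of total expectation,
E[X] = (1/3)·(7) + (1/3)·(9) + (1/3)·(25/3) = 73/9.

73/9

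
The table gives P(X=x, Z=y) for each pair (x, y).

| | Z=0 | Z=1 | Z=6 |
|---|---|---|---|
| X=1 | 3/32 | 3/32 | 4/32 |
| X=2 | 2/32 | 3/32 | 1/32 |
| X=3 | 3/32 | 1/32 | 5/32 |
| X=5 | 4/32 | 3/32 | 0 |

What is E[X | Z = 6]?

21/10

P(Z = 6) = 5/16.
Σ X·P over the event = 1·(4/32) + 2·(1/32) + 3·(5/32) = 21/32.
E[X | Z = 6] = (21/32) / (5/16) = 21/10.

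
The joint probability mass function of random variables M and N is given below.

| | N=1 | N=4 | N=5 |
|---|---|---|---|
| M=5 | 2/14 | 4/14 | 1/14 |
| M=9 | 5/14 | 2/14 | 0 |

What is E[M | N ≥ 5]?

P(N ≥ 5) = 1/14.
Σ M·P over the event = 5·(1/14) = 5/14.
E[M | N ≥ 5] = (5/14) / (1/14) = 5.

5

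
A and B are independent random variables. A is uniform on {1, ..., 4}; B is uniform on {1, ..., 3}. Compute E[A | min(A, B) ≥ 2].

Outcomes with min(A, B) ≥ 2: (2,2), (2,3), (3,2), (3,3), (4,2), (4,3), each with probability 1/12.
E[A | min(A, B) ≥ 2] = (2 + 2 + 3 + 3 + 4 + 4) / 6 = 3.

3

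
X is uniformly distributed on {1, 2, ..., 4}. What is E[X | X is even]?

3

Given X is even, X is equally likely to be any of {2, 4}.
E[X | X is even] = (2 + 4) / 2 = 3.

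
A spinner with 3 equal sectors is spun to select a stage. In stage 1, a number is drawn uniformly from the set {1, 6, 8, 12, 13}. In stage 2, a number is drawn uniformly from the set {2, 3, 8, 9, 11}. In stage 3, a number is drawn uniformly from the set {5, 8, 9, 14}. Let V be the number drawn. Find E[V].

E[V | stage 1] = (1+6+8+12+13)/5 = 8.
E[V | stage 2] = (2+3+8+9+11)/5 = 33/5.
E[V | stage 3] = (5+8+9+14)/4 = 9.
By the law of total expectation,
E[V] = (1/3)·(8) + (1/3)·(33/5) + (1/3)·(9) = 118/15.

118/15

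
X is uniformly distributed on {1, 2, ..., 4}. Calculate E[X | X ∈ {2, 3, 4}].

3

P(X ∈ {2, 3, 4}) = 3/4.
Σ over the event: 2·1/4 + 3·1/4 + 4·1/4 = 9/4.
E[X | X ∈ {2, 3, 4}] = (9/4) / (3/4) = 3.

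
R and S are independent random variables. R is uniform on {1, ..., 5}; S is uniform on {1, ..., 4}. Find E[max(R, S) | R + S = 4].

P(R + S = 4) = 3/20.
Summing max(R,S)·P(x,y) over outcomes with R + S = 4 gives 2/5.
E[max(R, S) | R + S = 4] = (2/5) / (3/20) = 8/3.

8/3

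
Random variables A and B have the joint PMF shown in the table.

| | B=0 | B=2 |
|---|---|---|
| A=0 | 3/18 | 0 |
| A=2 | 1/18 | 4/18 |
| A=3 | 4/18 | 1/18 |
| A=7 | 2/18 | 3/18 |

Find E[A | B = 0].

14/5

P(B = 0) = 5/9.
Σ A·P over the event = 0·(3/18) + 2·(1/18) + 3·(4/18) + 7·(2/18) = 14/9.
E[A | B = 0] = (14/9) / (5/9) = 14/5.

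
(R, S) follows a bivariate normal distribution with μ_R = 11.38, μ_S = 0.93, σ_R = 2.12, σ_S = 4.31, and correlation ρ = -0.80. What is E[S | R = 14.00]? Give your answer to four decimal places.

-3.3312

The regression of S on R has slope ρ·σ_S/σ_R and passes through (μ_R, μ_S).
E[S | R=14.00] = 0.93 + (-0.80)·(4.31/2.12)·(14.00 − (11.38)) = 0.93 + (-1.6264)·(2.62) = -3.3312.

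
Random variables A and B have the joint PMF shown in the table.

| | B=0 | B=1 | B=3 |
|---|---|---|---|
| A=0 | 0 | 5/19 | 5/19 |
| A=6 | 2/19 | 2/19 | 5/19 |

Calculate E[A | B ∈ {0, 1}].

8/3

P(B ∈ {0, 1}) = 9/19.
Σ A·P over the event = 0·(5/19) + 6·(2/19) + 6·(2/19) = 24/19.
E[A | B ∈ {0, 1}] = (24/19) / (9/19) = 8/3.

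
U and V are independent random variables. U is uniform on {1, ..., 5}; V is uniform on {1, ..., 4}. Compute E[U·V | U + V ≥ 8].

P(U + V ≥ 8) = 3/20.
Summing UV·P(x,y) over outcomes with U + V ≥ 8 gives 51/20.
E[U·V | U + V ≥ 8] = (51/20) / (3/20) = 17.

17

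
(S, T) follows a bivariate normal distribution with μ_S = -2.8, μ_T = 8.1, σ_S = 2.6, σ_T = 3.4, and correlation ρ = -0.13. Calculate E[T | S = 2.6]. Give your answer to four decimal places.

7.1820

For a bivariate normal, E[T | S=x] = μ_T + ρ·(σ_T/σ_S)·(x − μ_S).
E[T | S=2.6] = 8.1 + (-0.13)·(3.4/2.6)·(2.6 − (-2.8)) = 8.1 + (-0.17)·(5.4) = 7.1820.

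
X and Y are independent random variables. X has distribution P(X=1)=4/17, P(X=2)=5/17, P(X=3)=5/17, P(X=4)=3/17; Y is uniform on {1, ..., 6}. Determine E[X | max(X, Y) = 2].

P(max(X, Y) = 2) = 7/51.
Summing X·P(x,y) over outcomes with max(X, Y) = 2 gives 4/17.
E[X | max(X, Y) = 2] = (4/17) / (7/51) = 12/7.

12/7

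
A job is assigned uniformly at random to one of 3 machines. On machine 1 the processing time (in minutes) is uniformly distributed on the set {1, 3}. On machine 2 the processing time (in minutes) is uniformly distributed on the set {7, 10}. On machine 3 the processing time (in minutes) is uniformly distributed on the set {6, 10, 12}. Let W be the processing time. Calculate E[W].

E[W | machine 1] = (1+3)/2 = 2.
E[W | machine 2] = (7+10)/2 = 17/2.
E[W | machine 3] = (6+10+12)/3 = 28/3.
By the law of total expectation,
E[W] = (1/3)·(2) + (1/3)·(17/2) + (1/3)·(28/3) = 119/18.

119/18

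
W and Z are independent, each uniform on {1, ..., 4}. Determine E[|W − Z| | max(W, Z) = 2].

Outcomes with max(W, Z) = 2: (1,2), (2,1), (2,2), each with probability 1/16.
E[|W − Z| | max(W, Z) = 2] = (1 + 1 + 0) / 3 = 2/3.

2/3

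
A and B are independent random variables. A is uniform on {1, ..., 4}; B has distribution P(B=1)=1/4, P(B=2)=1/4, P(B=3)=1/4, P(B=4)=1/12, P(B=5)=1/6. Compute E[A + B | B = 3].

P(B = 3) = 1/4.
Summing (A+B)·P(x,y) over outcomes with B = 3 gives 11/8.
E[A + B | B = 3] = (11/8) / (1/4) = 11/2.

11/2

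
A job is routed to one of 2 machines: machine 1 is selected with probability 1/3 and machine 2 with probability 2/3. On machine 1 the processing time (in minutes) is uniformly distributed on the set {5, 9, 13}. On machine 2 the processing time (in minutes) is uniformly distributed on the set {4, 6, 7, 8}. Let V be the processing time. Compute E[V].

43/6

E[V | machine 1] = (5+9+13)/3 = 9.
E[V | machine 2] = (4+6+7+8)/4 = 25/4.
E[V] = (1/3)·(9) + (2/3)·(25/4) = 43/6.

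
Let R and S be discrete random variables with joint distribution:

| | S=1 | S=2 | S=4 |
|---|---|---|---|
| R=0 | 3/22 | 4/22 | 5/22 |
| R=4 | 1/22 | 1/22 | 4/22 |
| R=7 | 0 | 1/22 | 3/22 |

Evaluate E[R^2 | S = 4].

P(S = 4) = 6/11.
Σ R^2·P over the event = 0·(5/22) + 16·(4/22) + 49·(3/22) = 211/22.
E[R^2 | S = 4] = (211/22) / (6/11) = 211/12.

211/12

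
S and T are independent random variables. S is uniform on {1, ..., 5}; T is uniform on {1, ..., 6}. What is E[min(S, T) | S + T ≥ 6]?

P(S + T ≥ 6) = 2/3.
Summing min(S,T)·P(x,y) over outcomes with S + T ≥ 6 gives 19/10.
E[min(S, T) | S + T ≥ 6] = (19/10) / (2/3) = 57/20.

57/20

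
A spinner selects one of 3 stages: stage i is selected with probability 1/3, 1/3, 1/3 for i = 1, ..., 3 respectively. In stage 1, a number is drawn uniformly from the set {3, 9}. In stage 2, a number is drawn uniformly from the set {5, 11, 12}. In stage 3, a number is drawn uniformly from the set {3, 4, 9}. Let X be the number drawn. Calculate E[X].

E[X | stage 1] = (3+9)/2 = 6.
E[X | stage 2] = (5+11+12)/3 = 28/3.
E[X | stage 3] = (3+4+9)/3 = 16/3.
By the law of total expectation,
E[X] = (1/3)·(6) + (1/3)·(28/3) + (1/3)·(16/3) = 62/9.

62/9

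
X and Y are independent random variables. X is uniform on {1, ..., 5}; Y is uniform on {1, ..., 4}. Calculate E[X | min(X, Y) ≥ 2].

7/2

P(min(X, Y) ≥ 2) = 3/5.
Summing X·P(x,y) over outcomes with min(X, Y) ≥ 2 gives 21/10.
E[X | min(X, Y) ≥ 2] = (21/10) / (3/5) = 7/2.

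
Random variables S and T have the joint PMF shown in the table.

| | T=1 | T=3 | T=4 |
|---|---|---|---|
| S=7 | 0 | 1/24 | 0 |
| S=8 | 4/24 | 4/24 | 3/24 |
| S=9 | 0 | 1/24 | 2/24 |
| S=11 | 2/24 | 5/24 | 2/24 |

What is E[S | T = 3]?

103/11

P(T = 3) = 11/24.
Summing S·P(S=x,T=y) over the conditioning event gives 103/24.
E[S | T = 3] = (103/24) / (11/24) = 103/11.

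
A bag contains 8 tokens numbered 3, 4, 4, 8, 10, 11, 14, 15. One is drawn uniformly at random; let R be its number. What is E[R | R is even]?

8

P(R is even) = 5/8.
Σ over the event: 4·1/4 + 8·1/8 + 10·1/8 + 14·1/8 = 5.
E[R | R is even] = (5) / (5/8) = 8.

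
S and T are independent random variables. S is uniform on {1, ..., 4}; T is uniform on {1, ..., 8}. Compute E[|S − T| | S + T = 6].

P(S + T = 6) = 1/8.
Summing |S−T|·P(x,y) over outcomes with S + T = 6 gives 1/4.
E[|S − T| | S + T = 6] = (1/4) / (1/8) = 2.

2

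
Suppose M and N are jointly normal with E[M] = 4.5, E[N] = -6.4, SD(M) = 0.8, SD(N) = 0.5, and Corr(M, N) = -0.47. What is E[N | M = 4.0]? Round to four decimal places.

The regression of N on M has slope ρ·σ_N/σ_M and passes through (μ_M, μ_N).
E[N | M=4.0] = -6.4 + (-0.47)·(0.5/0.8)·(4.0 − (4.5)) = -6.4 + (-0.29375)·(-0.5) = -6.2531.

-6.2531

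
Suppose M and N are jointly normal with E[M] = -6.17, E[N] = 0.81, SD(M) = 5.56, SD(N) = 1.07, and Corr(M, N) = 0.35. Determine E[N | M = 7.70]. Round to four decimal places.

For a bivariate normal, E[N | M=x] = μ_N + ρ·(σ_N/σ_M)·(x − μ_M).
E[N | M=7.70] = 0.81 + (0.35)·(1.07/5.56)·(7.70 − (-6.17)) = 0.81 + (0.067356)·(13.87) = 1.7442.

1.7442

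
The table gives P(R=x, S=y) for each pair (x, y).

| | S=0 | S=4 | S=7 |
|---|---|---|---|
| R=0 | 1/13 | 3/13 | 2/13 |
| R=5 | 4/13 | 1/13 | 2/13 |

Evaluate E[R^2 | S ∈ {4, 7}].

P(S ∈ {4, 7}) = 8/13.
Summing R^2·P(R=x,S=y) over the conditioning event gives 75/13.
E[R^2 | S ∈ {4, 7}] = (75/13) / (8/13) = 75/8.

75/8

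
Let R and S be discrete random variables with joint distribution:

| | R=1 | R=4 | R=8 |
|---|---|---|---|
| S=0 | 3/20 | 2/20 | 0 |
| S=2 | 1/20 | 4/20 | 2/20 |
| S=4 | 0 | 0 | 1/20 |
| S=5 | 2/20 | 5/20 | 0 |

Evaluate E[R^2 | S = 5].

P(S = 5) = 7/20.
Σ R^2·P over the event = 1·(2/20) + 16·(5/20) = 41/10.
E[R^2 | S = 5] = (41/10) / (7/20) = 82/7.

82/7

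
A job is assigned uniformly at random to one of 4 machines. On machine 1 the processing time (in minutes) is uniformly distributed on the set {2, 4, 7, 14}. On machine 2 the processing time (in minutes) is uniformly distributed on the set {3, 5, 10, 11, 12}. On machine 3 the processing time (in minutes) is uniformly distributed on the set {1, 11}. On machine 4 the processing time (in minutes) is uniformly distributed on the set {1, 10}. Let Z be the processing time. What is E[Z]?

E[Z | machine 1] = (2+4+7+14)/4 = 27/4.
E[Z | machine 2] = (3+5+10+11+12)/5 = 41/5.
E[Z | machine 3] = (1+11)/2 = 6.
E[Z | machine 4] = (1+10)/2 = 11/2.
By the law of total expectation,
E[Z] = (1/4)·(27/4) + (1/4)·(41/5) + (1/4)·(6) + (1/4)·(11/2) = 529/80.

529/80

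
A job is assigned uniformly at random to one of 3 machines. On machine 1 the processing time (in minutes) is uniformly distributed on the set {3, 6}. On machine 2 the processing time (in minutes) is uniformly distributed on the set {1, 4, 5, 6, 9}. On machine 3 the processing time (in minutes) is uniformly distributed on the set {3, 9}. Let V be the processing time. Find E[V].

E[V | machine 1] = (3+6)/2 = 9/2.
E[V | machine 2] = (1+4+5+6+9)/5 = 5.
E[V | machine 3] = (3+9)/2 = 6.
E[V] = (1/3)·(9/2) + (1/3)·(5) + (1/3)·(6) = 31/6.

31/6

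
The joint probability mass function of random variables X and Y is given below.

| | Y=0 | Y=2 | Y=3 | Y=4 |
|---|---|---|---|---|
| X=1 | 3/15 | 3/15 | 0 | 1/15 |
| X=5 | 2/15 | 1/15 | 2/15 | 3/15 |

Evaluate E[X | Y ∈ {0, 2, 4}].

P(Y ∈ {0, 2, 4}) = 13/15.
Σ X·P over the event = 1·(3/15) + 1·(3/15) + 1·(1/15) + 5·(2/15) + 5·(1/15) + 5·(3/15) = 37/15.
E[X | Y ∈ {0, 2, 4}] = (37/15) / (13/15) = 37/13.

37/13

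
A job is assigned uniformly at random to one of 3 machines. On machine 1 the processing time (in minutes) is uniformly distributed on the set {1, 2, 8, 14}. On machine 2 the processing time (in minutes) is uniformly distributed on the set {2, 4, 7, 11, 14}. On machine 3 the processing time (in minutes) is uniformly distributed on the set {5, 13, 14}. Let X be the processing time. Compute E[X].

E[X | machine 1] = (1+2+8+14)/4 = 25/4.
E[X | machine 2] = (2+4+7+11+14)/5 = 38/5.
E[X | machine 3] = (5+13+14)/3 = 32/3.
By the law of total expectation,
E[X] = (1/3)·(25/4) + (1/3)·(38/5) + (1/3)·(32/3) = 1471/180.

1471/180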